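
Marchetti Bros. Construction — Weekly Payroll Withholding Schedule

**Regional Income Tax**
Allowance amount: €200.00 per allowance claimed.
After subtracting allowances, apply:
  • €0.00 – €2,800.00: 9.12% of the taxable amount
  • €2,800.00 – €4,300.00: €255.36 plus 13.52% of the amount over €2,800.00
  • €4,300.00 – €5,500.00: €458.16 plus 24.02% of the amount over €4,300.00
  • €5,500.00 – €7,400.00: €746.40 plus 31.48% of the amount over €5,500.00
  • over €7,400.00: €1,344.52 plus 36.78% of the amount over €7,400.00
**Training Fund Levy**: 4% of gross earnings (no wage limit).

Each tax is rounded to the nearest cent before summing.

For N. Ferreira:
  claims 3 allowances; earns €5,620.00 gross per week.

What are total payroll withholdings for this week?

€855.90

Regional Income Tax: taxable = €5,620.00 − 3×€200.00 = €5,020.00
  €458.16 + 24.02% × (€5,020.00 − €4,300.00) = €458.16 + 24.02% × €720.00 = €631.10
Training Fund Levy: 4% × €5,620.00 = €224.80
Total: €631.10 + €224.80 = €855.90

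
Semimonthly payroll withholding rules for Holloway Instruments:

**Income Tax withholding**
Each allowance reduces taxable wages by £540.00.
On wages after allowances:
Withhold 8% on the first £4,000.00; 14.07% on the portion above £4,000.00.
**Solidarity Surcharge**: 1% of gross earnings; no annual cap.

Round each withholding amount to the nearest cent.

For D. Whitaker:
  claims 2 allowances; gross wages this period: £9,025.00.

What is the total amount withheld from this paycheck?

£965.31

Income Tax: taxable = £9,025.00 − 2×£540.00 = £7,945.00
  £320.00 + 14.07% × (£7,945.00 − £4,000.00) = £320.00 + 14.07% × £3,945.00 = £875.06
Solidarity Surcharge: 1% × £9,025.00 = £90.25
Total: £875.06 + £90.25 = £965.31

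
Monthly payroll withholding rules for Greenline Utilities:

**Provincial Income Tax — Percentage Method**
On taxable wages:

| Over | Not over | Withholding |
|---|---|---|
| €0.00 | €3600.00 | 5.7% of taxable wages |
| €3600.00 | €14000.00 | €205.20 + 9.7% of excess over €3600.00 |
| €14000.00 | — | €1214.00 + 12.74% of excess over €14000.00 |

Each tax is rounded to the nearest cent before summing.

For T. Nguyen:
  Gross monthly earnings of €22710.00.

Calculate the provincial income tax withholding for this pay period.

€2323.65

Provincial Income Tax: taxable = €22710.00
  €1214.00 + 12.74% × (€22710.00 − €14000.00) = €1214.00 + 12.74% × €8710.00 = €2323.65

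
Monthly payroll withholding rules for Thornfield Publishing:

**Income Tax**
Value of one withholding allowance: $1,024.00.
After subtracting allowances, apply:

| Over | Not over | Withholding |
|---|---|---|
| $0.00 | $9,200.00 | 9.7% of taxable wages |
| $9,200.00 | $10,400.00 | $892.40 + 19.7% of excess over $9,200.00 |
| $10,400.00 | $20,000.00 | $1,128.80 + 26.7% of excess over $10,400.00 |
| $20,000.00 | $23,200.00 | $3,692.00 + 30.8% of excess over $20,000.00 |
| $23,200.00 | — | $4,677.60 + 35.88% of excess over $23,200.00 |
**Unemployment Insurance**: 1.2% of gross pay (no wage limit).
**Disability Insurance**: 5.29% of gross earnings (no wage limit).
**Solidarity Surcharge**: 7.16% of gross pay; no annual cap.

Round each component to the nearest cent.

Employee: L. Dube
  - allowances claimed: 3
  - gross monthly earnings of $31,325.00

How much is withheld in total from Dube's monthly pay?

$10,766.48

Income Tax: taxable = $31,325.00 − 3×$1,024.00 = $28,253.00
  $4,677.60 + 35.88% × ($28,253.00 − $23,200.00) = $4,677.60 + 35.88% × $5,053.00 = $6,490.62
Unemployment Insurance: 1.2% × $31,325.00 = $375.90
Disability Insurance: 5.29% × $31,325.00 = $1,657.09
Solidarity Surcharge: 7.16% × $31,325.00 = $2,242.87
Total: $6,490.62 + $375.90 + $1,657.09 + $2,242.87 = $10,766.48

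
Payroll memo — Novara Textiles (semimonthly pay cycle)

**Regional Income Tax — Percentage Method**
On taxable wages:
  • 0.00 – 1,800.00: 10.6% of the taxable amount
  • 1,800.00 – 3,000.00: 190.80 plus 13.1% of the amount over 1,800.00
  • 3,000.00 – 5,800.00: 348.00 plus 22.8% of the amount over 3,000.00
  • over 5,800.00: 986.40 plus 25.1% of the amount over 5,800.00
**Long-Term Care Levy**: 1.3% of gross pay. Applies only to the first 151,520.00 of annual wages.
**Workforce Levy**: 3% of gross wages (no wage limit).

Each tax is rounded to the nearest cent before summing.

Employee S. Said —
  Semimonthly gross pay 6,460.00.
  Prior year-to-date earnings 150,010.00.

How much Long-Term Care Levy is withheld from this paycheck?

Long-Term Care Levy: cap 151,520.00 − YTD 150,010.00 = 1,510.00 subject; 1.3% × 1,510.00 = 19.63

19.63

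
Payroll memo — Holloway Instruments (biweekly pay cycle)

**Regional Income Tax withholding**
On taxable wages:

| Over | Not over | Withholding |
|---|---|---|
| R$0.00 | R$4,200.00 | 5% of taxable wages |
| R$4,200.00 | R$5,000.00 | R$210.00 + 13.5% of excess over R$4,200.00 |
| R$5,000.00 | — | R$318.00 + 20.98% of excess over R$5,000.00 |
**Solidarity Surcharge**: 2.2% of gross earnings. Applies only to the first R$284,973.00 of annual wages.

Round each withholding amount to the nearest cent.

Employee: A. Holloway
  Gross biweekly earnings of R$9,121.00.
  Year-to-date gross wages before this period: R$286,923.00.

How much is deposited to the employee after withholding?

Regional Income Tax: taxable = R$9,121.00
  R$318.00 + 20.98% × (R$9,121.00 − R$5,000.00) = R$318.00 + 20.98% × R$4,121.00 = R$1,182.59
Solidarity Surcharge: YTD R$286,923.00 ≥ cap R$284,973.00 → R$0.00
Total withheld: R$1,182.59 + R$0.00 = R$1,182.59
Net pay: R$9,121.00 − R$1,182.59 = R$7,938.41

R$7,938.41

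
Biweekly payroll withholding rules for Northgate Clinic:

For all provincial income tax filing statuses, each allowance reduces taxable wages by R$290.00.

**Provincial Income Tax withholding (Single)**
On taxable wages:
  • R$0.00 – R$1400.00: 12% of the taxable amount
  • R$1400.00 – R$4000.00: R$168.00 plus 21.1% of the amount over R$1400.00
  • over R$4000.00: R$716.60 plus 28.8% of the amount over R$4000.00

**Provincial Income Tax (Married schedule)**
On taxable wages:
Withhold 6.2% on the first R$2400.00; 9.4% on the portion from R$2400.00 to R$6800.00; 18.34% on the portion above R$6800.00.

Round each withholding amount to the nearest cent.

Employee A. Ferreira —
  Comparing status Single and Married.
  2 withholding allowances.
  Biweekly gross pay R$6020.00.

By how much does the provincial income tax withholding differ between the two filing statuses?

Provincial Income Tax (Single): taxable = R$6020.00 − 2×R$290.00 = R$5440.00
  R$716.60 + 28.8% × (R$5440.00 − R$4000.00) = R$716.60 + 28.8% × R$1440.00 = R$1131.32
Provincial Income Tax (Married): taxable = R$6020.00 − 2×R$290.00 = R$5440.00
  R$148.80 + 9.4% × (R$5440.00 − R$2400.00) = R$148.80 + 9.4% × R$3040.00 = R$434.56
Difference: |R$1131.32 − R$434.56| = R$696.76 (higher under Single)

R$696.76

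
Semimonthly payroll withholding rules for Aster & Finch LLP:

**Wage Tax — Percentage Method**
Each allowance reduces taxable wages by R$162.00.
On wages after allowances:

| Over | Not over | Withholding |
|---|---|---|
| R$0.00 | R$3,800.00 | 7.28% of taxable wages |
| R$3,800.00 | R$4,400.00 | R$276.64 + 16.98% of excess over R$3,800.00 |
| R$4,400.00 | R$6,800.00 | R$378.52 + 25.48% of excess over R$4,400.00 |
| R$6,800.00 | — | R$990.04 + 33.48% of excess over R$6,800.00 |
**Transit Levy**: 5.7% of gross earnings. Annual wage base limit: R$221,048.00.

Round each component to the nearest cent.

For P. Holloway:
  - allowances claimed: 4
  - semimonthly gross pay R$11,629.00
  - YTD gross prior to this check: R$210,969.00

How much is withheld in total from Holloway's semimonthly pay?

Wage Tax: taxable = R$11,629.00 − 4×R$162.00 = R$10,981.00
  R$990.04 + 33.48% × (R$10,981.00 − R$6,800.00) = R$990.04 + 33.48% × R$4,181.00 = R$2,389.84
Transit Levy: cap R$221,048.00 − YTD R$210,969.00 = R$10,079.00 subject; 5.7% × R$10,079.00 = R$574.50
Total: R$2,389.84 + R$574.50 = R$2,964.34

R$2,964.34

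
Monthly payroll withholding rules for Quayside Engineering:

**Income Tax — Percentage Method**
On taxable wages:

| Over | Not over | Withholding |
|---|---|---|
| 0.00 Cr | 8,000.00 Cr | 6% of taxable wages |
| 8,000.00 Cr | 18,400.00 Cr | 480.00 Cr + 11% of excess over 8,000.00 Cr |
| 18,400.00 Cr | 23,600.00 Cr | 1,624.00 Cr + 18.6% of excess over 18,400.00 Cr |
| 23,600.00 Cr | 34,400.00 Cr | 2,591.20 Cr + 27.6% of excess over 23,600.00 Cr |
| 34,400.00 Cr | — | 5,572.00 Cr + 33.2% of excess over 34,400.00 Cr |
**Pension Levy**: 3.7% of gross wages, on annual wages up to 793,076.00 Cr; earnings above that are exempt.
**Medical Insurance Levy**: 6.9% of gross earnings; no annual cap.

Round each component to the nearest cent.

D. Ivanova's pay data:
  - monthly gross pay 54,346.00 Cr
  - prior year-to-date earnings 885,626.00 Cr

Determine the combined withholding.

15,943.94 Cr

Income Tax: taxable = 54,346.00 Cr
  5,572.00 Cr + 33.2% × (54,346.00 Cr − 34,400.00 Cr) = 5,572.00 Cr + 33.2% × 19,946.00 Cr = 12,194.07 Cr
Pension Levy: YTD 885,626.00 Cr ≥ cap 793,076.00 Cr → 0.00 Cr
Medical Insurance Levy: 6.9% × 54,346.00 Cr = 3,749.87 Cr
Total: 12,194.07 Cr + 0.00 Cr + 3,749.87 Cr = 15,943.94 Cr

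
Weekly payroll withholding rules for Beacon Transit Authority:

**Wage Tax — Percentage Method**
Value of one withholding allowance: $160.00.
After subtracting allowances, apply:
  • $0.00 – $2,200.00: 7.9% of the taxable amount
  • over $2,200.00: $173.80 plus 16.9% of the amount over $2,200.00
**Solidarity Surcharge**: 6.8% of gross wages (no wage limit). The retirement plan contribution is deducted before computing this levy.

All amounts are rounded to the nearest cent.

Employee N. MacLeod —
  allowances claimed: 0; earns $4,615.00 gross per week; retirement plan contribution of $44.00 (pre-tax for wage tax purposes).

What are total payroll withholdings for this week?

$885.33

Wage Tax: taxable = $4,615.00 − $44.00 = $4,571.00
  $173.80 + 16.9% × ($4,571.00 − $2,200.00) = $173.80 + 16.9% × $2,371.00 = $574.50
Solidarity Surcharge: 6.8% × $4,571.00 = $310.83
Total: $574.50 + $310.83 = $885.33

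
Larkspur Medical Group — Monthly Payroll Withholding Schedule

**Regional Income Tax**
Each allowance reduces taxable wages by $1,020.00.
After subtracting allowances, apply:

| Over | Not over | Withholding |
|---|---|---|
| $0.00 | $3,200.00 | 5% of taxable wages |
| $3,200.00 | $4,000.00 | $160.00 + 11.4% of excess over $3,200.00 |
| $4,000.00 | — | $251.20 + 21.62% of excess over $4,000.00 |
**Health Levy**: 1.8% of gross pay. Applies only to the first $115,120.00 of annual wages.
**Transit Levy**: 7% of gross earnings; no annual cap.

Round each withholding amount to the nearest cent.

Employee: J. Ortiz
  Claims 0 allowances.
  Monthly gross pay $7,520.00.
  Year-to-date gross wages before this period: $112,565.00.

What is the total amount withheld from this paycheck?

$1,584.61

Regional Income Tax: taxable = $7,520.00
  $251.20 + 21.62% × ($7,520.00 − $4,000.00) = $251.20 + 21.62% × $3,520.00 = $1,012.22
Health Levy: cap $115,120.00 − YTD $112,565.00 = $2,555.00 subject; 1.8% × $2,555.00 = $45.99
Transit Levy: 7% × $7,520.00 = $526.40
Total: $1,012.22 + $45.99 + $526.40 = $1,584.61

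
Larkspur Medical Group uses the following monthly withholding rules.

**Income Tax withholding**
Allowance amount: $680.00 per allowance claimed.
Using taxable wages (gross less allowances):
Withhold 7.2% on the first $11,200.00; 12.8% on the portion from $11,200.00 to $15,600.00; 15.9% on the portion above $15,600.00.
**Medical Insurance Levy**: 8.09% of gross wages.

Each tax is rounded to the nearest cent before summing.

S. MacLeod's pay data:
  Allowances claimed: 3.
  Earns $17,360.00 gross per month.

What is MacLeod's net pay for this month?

$14,621.82

Income Tax: taxable = $17,360.00 − 3×$680.00 = $15,320.00
  $806.40 + 12.8% × ($15,320.00 − $11,200.00) = $806.40 + 12.8% × $4,120.00 = $1,333.76
Medical Insurance Levy: 8.09% × $17,360.00 = $1,404.42
Total withheld: $1,333.76 + $1,404.42 = $2,738.18
Net pay: $17,360.00 − $2,738.18 = $14,621.82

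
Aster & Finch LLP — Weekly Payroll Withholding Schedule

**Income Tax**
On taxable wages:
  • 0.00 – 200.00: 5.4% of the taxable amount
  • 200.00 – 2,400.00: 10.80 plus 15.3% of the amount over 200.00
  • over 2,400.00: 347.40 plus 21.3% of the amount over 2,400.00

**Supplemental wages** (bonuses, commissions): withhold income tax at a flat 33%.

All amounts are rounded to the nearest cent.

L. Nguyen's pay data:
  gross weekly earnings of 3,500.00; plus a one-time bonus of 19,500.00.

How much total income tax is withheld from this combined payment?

Income Tax: taxable = 3,500.00
  347.40 + 21.3% × (3,500.00 − 2,400.00) = 347.40 + 21.3% × 1,100.00 = 581.70
Supplemental (33% flat on bonus): 33% × 19,500.00 = 6,435.00
Total income tax: 581.70 + 6,435.00 = 7,016.70

7,016.70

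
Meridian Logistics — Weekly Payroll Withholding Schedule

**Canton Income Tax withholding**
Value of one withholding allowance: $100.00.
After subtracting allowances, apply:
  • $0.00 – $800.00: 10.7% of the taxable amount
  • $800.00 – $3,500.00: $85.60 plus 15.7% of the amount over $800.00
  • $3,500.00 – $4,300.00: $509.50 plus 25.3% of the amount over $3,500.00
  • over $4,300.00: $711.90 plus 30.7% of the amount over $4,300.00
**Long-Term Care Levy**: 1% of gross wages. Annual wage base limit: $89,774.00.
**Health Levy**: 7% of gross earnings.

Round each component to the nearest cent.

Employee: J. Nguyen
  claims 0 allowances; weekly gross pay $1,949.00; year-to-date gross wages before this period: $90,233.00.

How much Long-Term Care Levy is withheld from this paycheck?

$0.00

Long-Term Care Levy: YTD $90,233.00 ≥ cap $89,774.00 → $0.00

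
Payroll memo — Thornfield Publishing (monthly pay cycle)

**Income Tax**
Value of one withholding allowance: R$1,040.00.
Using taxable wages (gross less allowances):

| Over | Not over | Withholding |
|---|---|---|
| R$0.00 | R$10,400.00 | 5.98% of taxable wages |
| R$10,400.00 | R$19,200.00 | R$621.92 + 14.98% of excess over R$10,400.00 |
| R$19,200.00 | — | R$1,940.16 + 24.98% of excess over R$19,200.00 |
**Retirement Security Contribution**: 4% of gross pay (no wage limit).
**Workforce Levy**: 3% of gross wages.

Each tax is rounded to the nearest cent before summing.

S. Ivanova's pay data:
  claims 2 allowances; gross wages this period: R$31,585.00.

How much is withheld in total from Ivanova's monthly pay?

Income Tax: taxable = R$31,585.00 − 2×R$1,040.00 = R$29,505.00
  R$1,940.16 + 24.98% × (R$29,505.00 − R$19,200.00) = R$1,940.16 + 24.98% × R$10,305.00 = R$4,514.35
Retirement Security Contribution: 4% × R$31,585.00 = R$1,263.40
Workforce Levy: 3% × R$31,585.00 = R$947.55
Total: R$4,514.35 + R$1,263.40 + R$947.55 = R$6,725.30

R$6,725.30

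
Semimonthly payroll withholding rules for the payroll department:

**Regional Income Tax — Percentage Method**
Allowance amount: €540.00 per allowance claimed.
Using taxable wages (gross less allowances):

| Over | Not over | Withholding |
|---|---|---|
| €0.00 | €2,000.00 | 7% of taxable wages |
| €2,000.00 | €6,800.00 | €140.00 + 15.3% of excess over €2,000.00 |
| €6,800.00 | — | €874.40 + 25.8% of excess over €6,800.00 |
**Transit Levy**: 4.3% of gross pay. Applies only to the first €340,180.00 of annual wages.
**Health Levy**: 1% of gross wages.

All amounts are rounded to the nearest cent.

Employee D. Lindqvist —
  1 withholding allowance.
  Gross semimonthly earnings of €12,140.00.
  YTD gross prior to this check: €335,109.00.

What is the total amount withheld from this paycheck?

Regional Income Tax: taxable = €12,140.00 − 1×€540.00 = €11,600.00
  €874.40 + 25.8% × (€11,600.00 − €6,800.00) = €874.40 + 25.8% × €4,800.00 = €2,112.80
Transit Levy: cap €340,180.00 − YTD €335,109.00 = €5,071.00 subject; 4.3% × €5,071.00 = €218.05
Health Levy: 1% × €12,140.00 = €121.40
Total: €2,112.80 + €218.05 + €121.40 = €2,452.25

€2,452.25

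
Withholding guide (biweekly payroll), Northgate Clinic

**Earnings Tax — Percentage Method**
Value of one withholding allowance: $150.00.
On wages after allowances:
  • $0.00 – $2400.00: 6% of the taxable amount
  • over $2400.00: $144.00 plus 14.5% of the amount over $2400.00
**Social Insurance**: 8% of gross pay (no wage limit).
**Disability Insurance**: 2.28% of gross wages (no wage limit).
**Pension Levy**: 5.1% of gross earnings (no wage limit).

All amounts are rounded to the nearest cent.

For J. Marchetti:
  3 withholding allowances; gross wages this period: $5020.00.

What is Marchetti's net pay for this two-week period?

Earnings Tax: taxable = $5020.00 − 3×$150.00 = $4570.00
  $144.00 + 14.5% × ($4570.00 − $2400.00) = $144.00 + 14.5% × $2170.00 = $458.65
Social Insurance: 8% × $5020.00 = $401.60
Disability Insurance: 2.28% × $5020.00 = $114.46
Pension Levy: 5.1% × $5020.00 = $256.02
Total withheld: $458.65 + $401.60 + $114.46 + $256.02 = $1230.73
Net pay: $5020.00 − $1230.73 = $3789.27

$3789.27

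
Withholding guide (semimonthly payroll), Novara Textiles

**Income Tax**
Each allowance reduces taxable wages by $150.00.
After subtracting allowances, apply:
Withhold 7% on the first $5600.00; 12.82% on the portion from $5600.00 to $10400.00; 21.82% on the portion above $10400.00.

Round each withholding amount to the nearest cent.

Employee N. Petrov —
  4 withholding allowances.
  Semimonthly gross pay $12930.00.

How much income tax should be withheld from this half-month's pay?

Income Tax: taxable = $12930.00 − 4×$150.00 = $12330.00
  $1007.36 + 21.82% × ($12330.00 − $10400.00) = $1007.36 + 21.82% × $1930.00 = $1428.49

$1428.49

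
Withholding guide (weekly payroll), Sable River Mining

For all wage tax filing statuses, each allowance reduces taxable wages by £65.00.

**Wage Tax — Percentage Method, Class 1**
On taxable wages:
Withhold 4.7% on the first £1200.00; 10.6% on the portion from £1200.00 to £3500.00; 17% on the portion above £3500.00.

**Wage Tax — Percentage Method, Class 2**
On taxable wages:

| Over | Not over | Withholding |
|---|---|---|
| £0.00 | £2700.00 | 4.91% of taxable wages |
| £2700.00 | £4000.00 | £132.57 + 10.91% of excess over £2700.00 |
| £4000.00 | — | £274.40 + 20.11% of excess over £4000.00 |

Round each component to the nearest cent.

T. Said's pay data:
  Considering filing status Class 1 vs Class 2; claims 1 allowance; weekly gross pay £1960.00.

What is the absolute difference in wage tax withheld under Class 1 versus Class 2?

£37.03

Wage Tax (Class 1): taxable = £1960.00 − 1×£65.00 = £1895.00
  £56.40 + 10.6% × (£1895.00 − £1200.00) = £56.40 + 10.6% × £695.00 = £130.07
Wage Tax (Class 2): taxable = £1960.00 − 1×£65.00 = £1895.00
  4.91% × £1895.00 = £93.04
Difference: |£130.07 − £93.04| = £37.03 (higher under Class 1)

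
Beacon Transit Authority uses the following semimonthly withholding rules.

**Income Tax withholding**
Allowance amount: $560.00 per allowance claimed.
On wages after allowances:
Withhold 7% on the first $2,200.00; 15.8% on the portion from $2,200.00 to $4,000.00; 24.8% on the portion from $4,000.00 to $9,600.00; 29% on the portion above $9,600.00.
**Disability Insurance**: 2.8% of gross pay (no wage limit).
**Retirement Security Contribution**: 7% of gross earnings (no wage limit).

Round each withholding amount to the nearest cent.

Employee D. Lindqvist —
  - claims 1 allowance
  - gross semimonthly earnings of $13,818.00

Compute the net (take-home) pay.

Income Tax: taxable = $13,818.00 − 1×$560.00 = $13,258.00
  $1,827.20 + 29% × ($13,258.00 − $9,600.00) = $1,827.20 + 29% × $3,658.00 = $2,888.02
Disability Insurance: 2.8% × $13,818.00 = $386.90
Retirement Security Contribution: 7% × $13,818.00 = $967.26
Total withheld: $2,888.02 + $386.90 + $967.26 = $4,242.18
Net pay: $13,818.00 − $4,242.18 = $9,575.82

$9,575.82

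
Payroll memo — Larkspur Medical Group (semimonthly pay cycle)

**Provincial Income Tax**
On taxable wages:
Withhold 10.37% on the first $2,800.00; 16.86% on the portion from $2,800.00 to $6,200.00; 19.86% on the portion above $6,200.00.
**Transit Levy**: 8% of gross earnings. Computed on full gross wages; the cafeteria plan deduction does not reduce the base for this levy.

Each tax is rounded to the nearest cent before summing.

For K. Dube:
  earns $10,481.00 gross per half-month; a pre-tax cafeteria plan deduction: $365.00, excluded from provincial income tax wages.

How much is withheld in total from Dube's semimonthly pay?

Provincial Income Tax: taxable = $10,481.00 − $365.00 = $10,116.00
  $863.60 + 19.86% × ($10,116.00 − $6,200.00) = $863.60 + 19.86% × $3,916.00 = $1,641.32
Transit Levy: 8% × $10,481.00 = $838.48
Total: $1,641.32 + $838.48 = $2,479.80

$2,479.80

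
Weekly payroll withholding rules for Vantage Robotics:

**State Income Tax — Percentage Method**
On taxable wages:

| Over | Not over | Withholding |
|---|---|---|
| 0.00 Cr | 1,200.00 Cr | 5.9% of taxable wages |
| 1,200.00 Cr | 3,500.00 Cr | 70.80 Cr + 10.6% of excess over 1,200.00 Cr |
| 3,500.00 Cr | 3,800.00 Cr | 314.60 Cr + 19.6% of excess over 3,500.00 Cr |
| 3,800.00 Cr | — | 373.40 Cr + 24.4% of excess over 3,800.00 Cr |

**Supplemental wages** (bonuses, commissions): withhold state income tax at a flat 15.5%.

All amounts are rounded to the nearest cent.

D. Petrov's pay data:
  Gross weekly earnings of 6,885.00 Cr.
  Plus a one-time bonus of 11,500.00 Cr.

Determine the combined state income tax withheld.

State Income Tax: taxable = 6,885.00 Cr
  373.40 Cr + 24.4% × (6,885.00 Cr − 3,800.00 Cr) = 373.40 Cr + 24.4% × 3,085.00 Cr = 1,126.14 Cr
Supplemental (15.5% flat on bonus): 15.5% × 11,500.00 Cr = 1,782.50 Cr
Total state income tax: 1,126.14 Cr + 1,782.50 Cr = 2,908.64 Cr

2,908.64 Cr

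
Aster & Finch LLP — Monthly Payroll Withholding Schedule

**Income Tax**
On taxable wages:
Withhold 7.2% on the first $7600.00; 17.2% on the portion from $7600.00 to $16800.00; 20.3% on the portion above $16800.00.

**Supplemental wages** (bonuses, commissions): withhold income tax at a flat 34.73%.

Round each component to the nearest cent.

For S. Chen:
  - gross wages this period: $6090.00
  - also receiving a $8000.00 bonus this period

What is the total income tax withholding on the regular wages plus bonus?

$3216.88

Income Tax: taxable = $6090.00
  7.2% × $6090.00 = $438.48
Supplemental (34.73% flat on bonus): 34.73% × $8000.00 = $2778.40
Total income tax: $438.48 + $2778.40 = $3216.88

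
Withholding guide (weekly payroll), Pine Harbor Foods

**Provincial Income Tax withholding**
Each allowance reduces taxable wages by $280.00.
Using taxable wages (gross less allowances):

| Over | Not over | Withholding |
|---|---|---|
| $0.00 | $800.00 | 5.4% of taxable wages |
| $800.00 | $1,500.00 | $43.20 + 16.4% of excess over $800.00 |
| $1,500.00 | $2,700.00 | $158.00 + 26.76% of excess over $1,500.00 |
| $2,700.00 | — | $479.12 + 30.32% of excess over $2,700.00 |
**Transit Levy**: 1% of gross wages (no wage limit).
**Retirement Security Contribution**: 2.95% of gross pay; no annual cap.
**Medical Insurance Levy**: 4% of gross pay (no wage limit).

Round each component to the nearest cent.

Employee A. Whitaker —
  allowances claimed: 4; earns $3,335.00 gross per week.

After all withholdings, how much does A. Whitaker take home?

Provincial Income Tax: taxable = $3,335.00 − 4×$280.00 = $2,215.00
  $158.00 + 26.76% × ($2,215.00 − $1,500.00) = $158.00 + 26.76% × $715.00 = $349.33
Transit Levy: 1% × $3,335.00 = $33.35
Retirement Security Contribution: 2.95% × $3,335.00 = $98.38
Medical Insurance Levy: 4% × $3,335.00 = $133.40
Total withheld: $349.33 + $33.35 + $98.38 + $133.40 = $614.46
Net pay: $3,335.00 − $614.46 = $2,720.54

$2,720.54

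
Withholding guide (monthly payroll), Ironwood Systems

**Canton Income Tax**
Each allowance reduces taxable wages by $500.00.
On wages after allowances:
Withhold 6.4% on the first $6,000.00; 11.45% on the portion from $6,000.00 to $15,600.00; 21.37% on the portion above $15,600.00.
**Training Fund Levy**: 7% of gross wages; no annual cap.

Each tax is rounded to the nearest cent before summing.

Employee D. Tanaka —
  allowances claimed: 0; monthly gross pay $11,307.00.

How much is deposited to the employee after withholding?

$9,523.86

Canton Income Tax: taxable = $11,307.00
  $384.00 + 11.45% × ($11,307.00 − $6,000.00) = $384.00 + 11.45% × $5,307.00 = $991.65
Training Fund Levy: 7% × $11,307.00 = $791.49
Total withheld: $991.65 + $791.49 = $1,783.14
Net pay: $11,307.00 − $1,783.14 = $9,523.86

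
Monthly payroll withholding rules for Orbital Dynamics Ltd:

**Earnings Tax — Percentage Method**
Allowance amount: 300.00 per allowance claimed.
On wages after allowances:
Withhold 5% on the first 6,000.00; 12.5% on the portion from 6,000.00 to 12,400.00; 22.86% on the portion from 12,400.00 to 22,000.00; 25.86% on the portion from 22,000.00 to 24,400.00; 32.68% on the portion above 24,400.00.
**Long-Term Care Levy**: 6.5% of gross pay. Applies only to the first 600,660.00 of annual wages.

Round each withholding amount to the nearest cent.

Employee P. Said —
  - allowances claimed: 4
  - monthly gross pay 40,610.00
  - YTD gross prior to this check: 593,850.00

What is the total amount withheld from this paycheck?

Earnings Tax: taxable = 40,610.00 − 4×300.00 = 39,410.00
  3,915.20 + 32.68% × (39,410.00 − 24,400.00) = 3,915.20 + 32.68% × 15,010.00 = 8,820.47
Long-Term Care Levy: cap 600,660.00 − YTD 593,850.00 = 6,810.00 subject; 6.5% × 6,810.00 = 442.65
Total: 8,820.47 + 442.65 = 9,263.12

9,263.12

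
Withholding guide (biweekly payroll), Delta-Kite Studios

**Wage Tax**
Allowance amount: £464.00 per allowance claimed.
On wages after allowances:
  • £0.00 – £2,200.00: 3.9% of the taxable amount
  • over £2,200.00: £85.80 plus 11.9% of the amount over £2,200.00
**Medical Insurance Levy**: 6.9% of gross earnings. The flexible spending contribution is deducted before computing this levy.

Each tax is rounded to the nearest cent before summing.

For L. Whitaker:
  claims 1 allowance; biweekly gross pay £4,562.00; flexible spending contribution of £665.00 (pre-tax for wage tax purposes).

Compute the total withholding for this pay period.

Wage Tax: taxable = £4,562.00 − £665.00 − 1×£464.00 = £3,433.00
  £85.80 + 11.9% × (£3,433.00 − £2,200.00) = £85.80 + 11.9% × £1,233.00 = £232.53
Medical Insurance Levy: 6.9% × £3,897.00 = £268.89
Total: £232.53 + £268.89 = £501.42

£501.42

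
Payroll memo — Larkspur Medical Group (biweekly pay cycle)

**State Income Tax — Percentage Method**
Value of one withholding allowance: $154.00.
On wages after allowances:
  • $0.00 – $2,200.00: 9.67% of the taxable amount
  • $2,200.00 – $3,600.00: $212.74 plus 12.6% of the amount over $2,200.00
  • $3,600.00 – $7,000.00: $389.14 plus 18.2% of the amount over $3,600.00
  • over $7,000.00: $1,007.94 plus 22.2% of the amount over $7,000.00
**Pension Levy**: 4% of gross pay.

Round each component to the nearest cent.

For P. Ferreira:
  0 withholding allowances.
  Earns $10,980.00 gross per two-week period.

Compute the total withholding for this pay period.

State Income Tax: taxable = $10,980.00
  $1,007.94 + 22.2% × ($10,980.00 − $7,000.00) = $1,007.94 + 22.2% × $3,980.00 = $1,891.50
Pension Levy: 4% × $10,980.00 = $439.20
Total: $1,891.50 + $439.20 = $2,330.70

$2,330.70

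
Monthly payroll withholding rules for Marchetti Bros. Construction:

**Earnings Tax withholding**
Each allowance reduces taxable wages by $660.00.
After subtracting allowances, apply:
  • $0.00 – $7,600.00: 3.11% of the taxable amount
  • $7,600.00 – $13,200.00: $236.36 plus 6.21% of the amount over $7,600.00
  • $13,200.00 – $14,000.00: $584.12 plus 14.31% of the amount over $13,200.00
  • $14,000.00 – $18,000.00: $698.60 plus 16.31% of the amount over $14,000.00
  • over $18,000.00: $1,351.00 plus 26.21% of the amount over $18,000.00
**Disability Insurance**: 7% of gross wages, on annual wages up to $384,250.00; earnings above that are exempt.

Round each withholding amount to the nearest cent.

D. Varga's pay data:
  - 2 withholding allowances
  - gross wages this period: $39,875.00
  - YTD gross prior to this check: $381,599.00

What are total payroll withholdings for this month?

Earnings Tax: taxable = $39,875.00 − 2×$660.00 = $38,555.00
  $1,351.00 + 26.21% × ($38,555.00 − $18,000.00) = $1,351.00 + 26.21% × $20,555.00 = $6,738.47
Disability Insurance: cap $384,250.00 − YTD $381,599.00 = $2,651.00 subject; 7% × $2,651.00 = $185.57
Total: $6,738.47 + $185.57 = $6,924.04

$6,924.04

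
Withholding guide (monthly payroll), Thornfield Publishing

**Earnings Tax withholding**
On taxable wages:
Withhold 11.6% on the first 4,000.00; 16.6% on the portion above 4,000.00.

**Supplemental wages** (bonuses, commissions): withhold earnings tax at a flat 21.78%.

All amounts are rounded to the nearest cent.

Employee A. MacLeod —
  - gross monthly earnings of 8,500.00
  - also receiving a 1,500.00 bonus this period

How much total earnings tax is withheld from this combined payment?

1,537.70

Earnings Tax: taxable = 8,500.00
  464.00 + 16.6% × (8,500.00 − 4,000.00) = 464.00 + 16.6% × 4,500.00 = 1,211.00
Supplemental (21.78% flat on bonus): 21.78% × 1,500.00 = 326.70
Total earnings tax: 1,211.00 + 326.70 = 1,537.70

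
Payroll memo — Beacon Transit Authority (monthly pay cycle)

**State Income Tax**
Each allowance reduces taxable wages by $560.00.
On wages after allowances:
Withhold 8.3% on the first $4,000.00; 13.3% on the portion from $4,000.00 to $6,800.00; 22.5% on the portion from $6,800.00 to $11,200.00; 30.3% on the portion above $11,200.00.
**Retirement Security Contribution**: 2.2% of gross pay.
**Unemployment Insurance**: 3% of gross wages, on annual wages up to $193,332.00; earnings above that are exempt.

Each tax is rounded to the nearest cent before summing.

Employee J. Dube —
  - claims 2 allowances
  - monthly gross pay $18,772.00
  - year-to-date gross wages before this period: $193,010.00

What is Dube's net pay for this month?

State Income Tax: taxable = $18,772.00 − 2×$560.00 = $17,652.00
  $1,694.40 + 30.3% × ($17,652.00 − $11,200.00) = $1,694.40 + 30.3% × $6,452.00 = $3,649.36
Retirement Security Contribution: 2.2% × $18,772.00 = $412.98
Unemployment Insurance: cap $193,332.00 − YTD $193,010.00 = $322.00 subject; 3% × $322.00 = $9.66
Total withheld: $3,649.36 + $412.98 + $9.66 = $4,072.00
Net pay: $18,772.00 − $4,072.00 = $14,700.00

$14,700.00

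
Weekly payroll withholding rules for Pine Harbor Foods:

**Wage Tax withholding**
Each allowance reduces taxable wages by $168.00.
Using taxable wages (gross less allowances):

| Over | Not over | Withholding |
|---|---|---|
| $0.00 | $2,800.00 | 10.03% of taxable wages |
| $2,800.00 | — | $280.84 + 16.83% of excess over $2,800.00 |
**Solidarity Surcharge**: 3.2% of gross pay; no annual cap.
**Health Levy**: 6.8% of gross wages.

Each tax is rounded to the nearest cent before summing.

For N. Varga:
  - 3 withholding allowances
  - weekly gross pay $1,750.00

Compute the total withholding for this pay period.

$299.97

Wage Tax: taxable = $1,750.00 − 3×$168.00 = $1,246.00
  10.03% × $1,246.00 = $124.97
Solidarity Surcharge: 3.2% × $1,750.00 = $56.00
Health Levy: 6.8% × $1,750.00 = $119.00
Total: $124.97 + $56.00 + $119.00 = $299.97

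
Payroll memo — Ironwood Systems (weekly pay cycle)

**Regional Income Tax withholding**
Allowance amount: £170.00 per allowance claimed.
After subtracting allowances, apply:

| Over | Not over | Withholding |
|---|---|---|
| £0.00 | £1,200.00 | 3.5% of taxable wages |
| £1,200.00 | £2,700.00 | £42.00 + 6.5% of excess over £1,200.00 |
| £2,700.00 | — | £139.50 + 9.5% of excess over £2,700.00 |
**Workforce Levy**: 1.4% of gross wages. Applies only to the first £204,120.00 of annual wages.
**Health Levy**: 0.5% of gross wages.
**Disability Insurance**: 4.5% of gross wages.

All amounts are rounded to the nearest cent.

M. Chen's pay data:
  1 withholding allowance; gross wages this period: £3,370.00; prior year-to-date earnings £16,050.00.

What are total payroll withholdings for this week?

£402.68

Regional Income Tax: taxable = £3,370.00 − 1×£170.00 = £3,200.00
  £139.50 + 9.5% × (£3,200.00 − £2,700.00) = £139.50 + 9.5% × £500.00 = £187.00
Workforce Levy: 1.4% × £3,370.00 = £47.18
Health Levy: 0.5% × £3,370.00 = £16.85
Disability Insurance: 4.5% × £3,370.00 = £151.65
Total: £187.00 + £47.18 + £16.85 + £151.65 = £402.68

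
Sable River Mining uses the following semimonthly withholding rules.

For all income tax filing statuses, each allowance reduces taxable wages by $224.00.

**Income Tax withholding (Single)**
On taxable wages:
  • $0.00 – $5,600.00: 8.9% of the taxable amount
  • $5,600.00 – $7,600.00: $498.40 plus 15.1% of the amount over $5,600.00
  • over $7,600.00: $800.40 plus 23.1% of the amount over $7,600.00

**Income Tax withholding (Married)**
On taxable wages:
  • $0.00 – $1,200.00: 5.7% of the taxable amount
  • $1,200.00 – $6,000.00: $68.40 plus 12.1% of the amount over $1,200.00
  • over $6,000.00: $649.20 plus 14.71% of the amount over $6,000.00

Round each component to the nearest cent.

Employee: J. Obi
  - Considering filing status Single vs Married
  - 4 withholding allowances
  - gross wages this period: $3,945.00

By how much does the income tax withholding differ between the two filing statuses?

Income Tax (Single): taxable = $3,945.00 − 4×$224.00 = $3,049.00
  8.9% × $3,049.00 = $271.36
Income Tax (Married): taxable = $3,945.00 − 4×$224.00 = $3,049.00
  $68.40 + 12.1% × ($3,049.00 − $1,200.00) = $68.40 + 12.1% × $1,849.00 = $292.13
Difference: |$271.36 − $292.13| = $20.77 (higher under Married)

$20.77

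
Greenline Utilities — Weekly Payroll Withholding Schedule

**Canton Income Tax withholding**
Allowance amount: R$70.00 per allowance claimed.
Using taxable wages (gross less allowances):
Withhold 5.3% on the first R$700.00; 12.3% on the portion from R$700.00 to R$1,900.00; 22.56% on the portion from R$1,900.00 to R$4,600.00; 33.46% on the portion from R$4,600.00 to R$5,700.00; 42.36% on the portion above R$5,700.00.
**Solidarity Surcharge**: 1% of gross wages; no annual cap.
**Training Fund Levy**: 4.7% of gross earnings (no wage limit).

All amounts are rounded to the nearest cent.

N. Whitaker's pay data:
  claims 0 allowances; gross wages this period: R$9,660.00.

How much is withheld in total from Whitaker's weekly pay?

Canton Income Tax: taxable = R$9,660.00
  R$1,161.88 + 42.36% × (R$9,660.00 − R$5,700.00) = R$1,161.88 + 42.36% × R$3,960.00 = R$2,839.34
Solidarity Surcharge: 1% × R$9,660.00 = R$96.60
Training Fund Levy: 4.7% × R$9,660.00 = R$454.02
Total: R$2,839.34 + R$96.60 + R$454.02 = R$3,389.96

R$3,389.96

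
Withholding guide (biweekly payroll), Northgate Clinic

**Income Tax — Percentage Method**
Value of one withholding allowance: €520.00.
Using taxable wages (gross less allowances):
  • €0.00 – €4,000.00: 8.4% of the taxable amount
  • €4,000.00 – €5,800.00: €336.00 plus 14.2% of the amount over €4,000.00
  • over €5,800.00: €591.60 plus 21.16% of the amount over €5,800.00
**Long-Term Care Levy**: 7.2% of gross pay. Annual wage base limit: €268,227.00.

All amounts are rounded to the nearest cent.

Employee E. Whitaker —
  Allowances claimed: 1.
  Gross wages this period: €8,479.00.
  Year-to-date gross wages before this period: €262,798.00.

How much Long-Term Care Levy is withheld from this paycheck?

€390.89

Long-Term Care Levy: cap €268,227.00 − YTD €262,798.00 = €5,429.00 subject; 7.2% × €5,429.00 = €390.89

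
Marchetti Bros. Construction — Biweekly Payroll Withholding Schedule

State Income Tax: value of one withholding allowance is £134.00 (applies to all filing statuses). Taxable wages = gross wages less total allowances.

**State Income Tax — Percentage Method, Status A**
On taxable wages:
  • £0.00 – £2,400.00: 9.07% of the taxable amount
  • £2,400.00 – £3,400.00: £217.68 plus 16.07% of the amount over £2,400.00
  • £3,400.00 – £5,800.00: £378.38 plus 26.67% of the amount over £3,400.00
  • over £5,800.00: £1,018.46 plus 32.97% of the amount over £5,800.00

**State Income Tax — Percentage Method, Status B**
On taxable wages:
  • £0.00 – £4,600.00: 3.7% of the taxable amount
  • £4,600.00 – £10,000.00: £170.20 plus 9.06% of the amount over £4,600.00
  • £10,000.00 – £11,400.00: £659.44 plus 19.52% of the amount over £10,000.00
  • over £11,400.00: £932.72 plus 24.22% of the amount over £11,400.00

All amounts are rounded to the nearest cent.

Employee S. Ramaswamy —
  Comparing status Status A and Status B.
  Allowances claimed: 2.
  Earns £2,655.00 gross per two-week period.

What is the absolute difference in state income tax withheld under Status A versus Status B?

State Income Tax (Status A): taxable = £2,655.00 − 2×£134.00 = £2,387.00
  9.07% × £2,387.00 = £216.50
State Income Tax (Status B): taxable = £2,655.00 − 2×£134.00 = £2,387.00
  3.7% × £2,387.00 = £88.32
Difference: |£216.50 − £88.32| = £128.18 (higher under Status A)

£128.18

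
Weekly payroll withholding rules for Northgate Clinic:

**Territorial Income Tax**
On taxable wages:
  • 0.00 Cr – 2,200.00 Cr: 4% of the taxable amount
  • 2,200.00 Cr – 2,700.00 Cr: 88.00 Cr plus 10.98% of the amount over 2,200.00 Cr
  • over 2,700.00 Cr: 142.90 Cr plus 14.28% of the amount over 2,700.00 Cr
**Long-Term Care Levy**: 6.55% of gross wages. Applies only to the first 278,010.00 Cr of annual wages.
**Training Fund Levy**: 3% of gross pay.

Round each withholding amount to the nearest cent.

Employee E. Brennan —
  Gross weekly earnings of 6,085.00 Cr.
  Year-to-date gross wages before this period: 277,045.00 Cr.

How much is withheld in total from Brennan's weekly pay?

872.04 Cr

Territorial Income Tax: taxable = 6,085.00 Cr
  142.90 Cr + 14.28% × (6,085.00 Cr − 2,700.00 Cr) = 142.90 Cr + 14.28% × 3,385.00 Cr = 626.28 Cr
Long-Term Care Levy: cap 278,010.00 Cr − YTD 277,045.00 Cr = 965.00 Cr subject; 6.55% × 965.00 Cr = 63.21 Cr
Training Fund Levy: 3% × 6,085.00 Cr = 182.55 Cr
Total: 626.28 Cr + 63.21 Cr + 182.55 Cr = 872.04 Cr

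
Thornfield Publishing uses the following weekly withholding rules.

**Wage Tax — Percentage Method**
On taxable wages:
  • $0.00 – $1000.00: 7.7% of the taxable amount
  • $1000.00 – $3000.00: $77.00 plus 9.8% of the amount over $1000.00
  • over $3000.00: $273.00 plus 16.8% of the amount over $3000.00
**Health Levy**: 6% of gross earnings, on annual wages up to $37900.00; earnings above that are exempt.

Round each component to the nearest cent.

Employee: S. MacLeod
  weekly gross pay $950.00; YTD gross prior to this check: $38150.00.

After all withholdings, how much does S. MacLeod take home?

$876.85

Wage Tax: taxable = $950.00
  7.7% × $950.00 = $73.15
Health Levy: YTD $38150.00 ≥ cap $37900.00 → $0.00
Total withheld: $73.15 + $0.00 = $73.15
Net pay: $950.00 − $73.15 = $876.85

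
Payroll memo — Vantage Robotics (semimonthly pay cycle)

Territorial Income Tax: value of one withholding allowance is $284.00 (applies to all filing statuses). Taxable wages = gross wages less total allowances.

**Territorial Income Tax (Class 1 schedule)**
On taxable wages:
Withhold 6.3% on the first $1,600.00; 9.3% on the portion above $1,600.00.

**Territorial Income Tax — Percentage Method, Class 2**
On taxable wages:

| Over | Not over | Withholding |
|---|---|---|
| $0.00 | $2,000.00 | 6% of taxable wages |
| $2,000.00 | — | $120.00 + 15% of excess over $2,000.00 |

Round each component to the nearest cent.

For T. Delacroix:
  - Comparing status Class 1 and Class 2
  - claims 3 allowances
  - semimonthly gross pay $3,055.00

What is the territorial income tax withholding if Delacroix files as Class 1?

$156.88

Territorial Income Tax (Class 1): taxable = $3,055.00 − 3×$284.00 = $2,203.00
  $100.80 + 9.3% × ($2,203.00 − $1,600.00) = $100.80 + 9.3% × $603.00 = $156.88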